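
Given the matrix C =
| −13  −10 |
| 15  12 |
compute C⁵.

[[−793, −550], [825, 582]]

tr C = −1 and det C = −6, so the characteristic polynomial is λ² − (−1)λ + (−6) with roots −3 and 2.
Eigenvectors give P = [[1, −2], [−1, 3]] with P⁻¹ = [[3, 2], [1, 1]], and C = P·diag(−3, 2)·P⁻¹.
Then C⁵ = P·diag(−243, 32)·P⁻¹ = [[−243, −64], [243, 96]] · [[3, 2], [1, 1]] = [[−793, −550], [825, 582]].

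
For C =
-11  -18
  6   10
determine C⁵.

tr C = -1 and det C = -2, so the characteristic polynomial is λ² − (-1)λ + (-2) with roots -2 and 1.
Eigenvectors give P = [[-2, 3], [1, -2]] with P⁻¹ = [[-2, -3], [-1, -2]], and C = P·diag(-2, 1)·P⁻¹.
Then C⁵ = P·diag(-32, 1)·P⁻¹ = [[64, 3], [-32, -2]] · [[-2, -3], [-1, -2]] = [[-131, -198], [66, 100]].

[[-131, -198], [66, 100]]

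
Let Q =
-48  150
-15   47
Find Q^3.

[[-342, 1050], [-105, 323]]

tr Q = -1 and det Q = -6, so the characteristic polynomial is λ² − (-1)λ + (-6) with roots -3 and 2.
Eigenvectors give P = [[10, 3], [3, 1]] with P⁻¹ = [[1, -3], [-3, 10]], and Q = P·diag(-3, 2)·P⁻¹.
Then Q^3 = P·diag(-27, 8)·P⁻¹ = [[-270, 24], [-81, 8]] · [[1, -3], [-3, 10]] = [[-342, 1050], [-105, 323]].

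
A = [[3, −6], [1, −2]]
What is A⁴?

A² = A (a projection; rank 1, trace 1), so A⁴ = A.

[[3, −6], [1, −2]]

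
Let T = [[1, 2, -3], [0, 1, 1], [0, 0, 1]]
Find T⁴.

T = I + N where N = [[0, 2, -3], [0, 0, 1], [0, 0, 0]] is strictly upper-triangular, so N³ = 0.
(I + N)⁴ = I + 4·N + 6·N² = [[1, 8, 0], [0, 1, 4], [0, 0, 1]].

[[1, 8, 0], [0, 1, 4], [0, 0, 1]]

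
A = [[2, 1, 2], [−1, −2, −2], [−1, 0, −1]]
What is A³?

[[2, 1, 2], [−3, −4, −6], [0, 1, 1]]

A² = [[1, 0, 0], [2, 3, 4], [−1, −1, −1]]
A³ = [[2, 1, 2], [−3, −4, −6], [0, 1, 1]]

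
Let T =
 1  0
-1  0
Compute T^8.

[[1, 0], [-1, 0]]

T² = T (a projection; rank 1, trace 1), so T^8 = T.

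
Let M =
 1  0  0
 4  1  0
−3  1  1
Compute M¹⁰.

M = I + N where N = [[0, 0, 0], [4, 0, 0], [−3, 1, 0]] is strictly lower-triangular, so N³ = 0.
(I + N)¹⁰ = I + 10·N + 45·N² = [[1, 0, 0], [40, 1, 0], [150, 10, 1]].

[[1, 0, 0], [40, 1, 0], [150, 10, 1]]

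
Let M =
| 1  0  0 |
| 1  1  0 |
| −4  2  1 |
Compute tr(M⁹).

3

M = I + N where N = [[0, 0, 0], [1, 0, 0], [−4, 2, 0]] is strictly lower-triangular, so N³ = 0.
(I + N)⁹ = I + 9·N + 36·N² = [[1, 0, 0], [9, 1, 0], [36, 18, 1]].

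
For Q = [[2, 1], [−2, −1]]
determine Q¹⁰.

[[2, 1], [−2, −1]]

Q² = Q (a projection; rank 1, trace 1), so Q¹⁰ = Q.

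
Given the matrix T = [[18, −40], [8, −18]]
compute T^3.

tr T = 0 and det T = −4, so the characteristic polynomial is λ² − (0)λ + (−4) with roots 2 and −2.
Eigenvectors give P = [[5, 2], [2, 1]] with P⁻¹ = [[1, −2], [−2, 5]], and T = P·diag(2, −2)·P⁻¹.
Then T^3 = P·diag(8, −8)·P⁻¹ = [[40, −16], [16, −8]] · [[1, −2], [−2, 5]] = [[72, −160], [32, −72]].

[[72, −160], [32, −72]]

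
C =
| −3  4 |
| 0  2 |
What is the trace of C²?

13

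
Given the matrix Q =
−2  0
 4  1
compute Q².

[[4, 0], [−4, 1]]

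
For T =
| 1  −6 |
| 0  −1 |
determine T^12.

[[1, 0], [0, 1]]

T² = I (check: tr T = 0 and det T = −1), so T^12 = I since 12 is even.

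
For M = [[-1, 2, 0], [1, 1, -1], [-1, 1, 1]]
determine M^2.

[[3, 0, -2], [1, 2, -2], [1, 0, 0]]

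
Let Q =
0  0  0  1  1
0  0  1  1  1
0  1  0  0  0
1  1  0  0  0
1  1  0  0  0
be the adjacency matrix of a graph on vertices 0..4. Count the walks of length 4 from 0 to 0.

8

The number of length-4 walks from vertex 0 to vertex 0 is entry (0,0) of Q^4, where Q is the adjacency matrix.
Q^2 = [[2, 2, 0, 0, 0], [2, 3, 0, 0, 0], [0, 0, 1, 1, 1], [0, 0, 1, 2, 2], [0, 0, 1, 2, 2]]
Q^3 = [[0, 0, 2, 4, 4], [0, 0, 3, 5, 5], [2, 3, 0, 0, 0], [4, 5, 0, 0, 0], [4, 5, 0, 0, 0]]
Q^4 = [[8, 10, 0, 0, 0], [10, 13, 0, 0, 0], [0, 0, 3, 5, 5], [0, 0, 5, 9, 9], [0, 0, 5, 9, 9]]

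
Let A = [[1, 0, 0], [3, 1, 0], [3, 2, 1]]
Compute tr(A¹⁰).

3

A = I + N where N = [[0, 0, 0], [3, 0, 0], [3, 2, 0]] is strictly lower-triangular, so N³ = 0.
(I + N)¹⁰ = I + 10·N + 45·N² = [[1, 0, 0], [30, 1, 0], [300, 20, 1]].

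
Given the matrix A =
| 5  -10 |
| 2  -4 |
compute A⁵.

A² = A (a projection; rank 1, trace 1), so A⁵ = A.

[[5, -10], [2, -4]]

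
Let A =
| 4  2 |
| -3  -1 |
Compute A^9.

[[1534, 1022], [-1533, -1021]]

tr A = 3 and det A = 2, so the characteristic polynomial is λ² − (3)λ + (2) with roots 1 and 2.
Eigenvectors give P = [[2, -1], [-3, 1]] with P⁻¹ = [[-1, -1], [-3, -2]], and A = P·diag(1, 2)·P⁻¹.
Then A^9 = P·diag(1, 512)·P⁻¹ = [[2, -512], [-3, 512]] · [[-1, -1], [-3, -2]] = [[1534, 1022], [-1533, -1021]].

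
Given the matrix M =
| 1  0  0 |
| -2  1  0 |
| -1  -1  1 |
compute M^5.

[[1, 0, 0], [-10, 1, 0], [15, -5, 1]]

M = I + N where N = [[0, 0, 0], [-2, 0, 0], [-1, -1, 0]] is strictly lower-triangular, so N^3 = 0.
(I + N)^5 = I + 5·N + 10·N^2 = [[1, 0, 0], [-10, 1, 0], [15, -5, 1]].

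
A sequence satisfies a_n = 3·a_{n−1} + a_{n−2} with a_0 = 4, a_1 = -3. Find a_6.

With companion matrix A = [[3, 1], [1, 0]], [a_n, a_{n−1}]ᵀ = A·[a_{n−1}, a_{n−2}]ᵀ, so [a_6, a_5]ᵀ = A⁵·[a_1, a_0]ᵀ.
A⁵ = [[360, 109], [109, 33]], giving [a_6, a_5]ᵀ = [[-644], [-195]].

-644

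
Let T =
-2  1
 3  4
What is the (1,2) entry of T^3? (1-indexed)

15

T^2 = [[7, 2], [6, 19]]
T^3 = [[-8, 15], [45, 82]]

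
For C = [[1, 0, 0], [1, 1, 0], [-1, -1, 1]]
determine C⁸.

C = I + N where N = [[0, 0, 0], [1, 0, 0], [-1, -1, 0]] is strictly lower-triangular, so N³ = 0.
(I + N)⁸ = I + 8·N + 28·N² = [[1, 0, 0], [8, 1, 0], [-36, -8, 1]].

[[1, 0, 0], [8, 1, 0], [-36, -8, 1]]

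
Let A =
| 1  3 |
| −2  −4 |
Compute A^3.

tr A = −3 and det A = 2, so the characteristic polynomial is λ² − (−3)λ + (2) with roots −2 and −1.
Eigenvectors give P = [[−1, 3], [1, −2]] with P⁻¹ = [[2, 3], [1, 1]], and A = P·diag(−2, −1)·P⁻¹.
Then A^3 = P·diag(−8, −1)·P⁻¹ = [[8, −3], [−8, 2]] · [[2, 3], [1, 1]] = [[13, 21], [−14, −22]].

[[13, 21], [−14, −22]]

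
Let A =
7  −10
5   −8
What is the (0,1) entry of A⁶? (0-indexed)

1330

tr A = −1 and det A = −6, so the characteristic polynomial is λ² − (−1)λ + (−6) with roots −3 and 2.
Eigenvectors give P = [[1, −2], [1, −1]] with P⁻¹ = [[−1, 2], [−1, 1]], and A = P·diag(−3, 2)·P⁻¹.
Then A⁶ = P·diag(729, 64)·P⁻¹ = [[729, −128], [729, −64]] · [[−1, 2], [−1, 1]] = [[−601, 1330], [−665, 1394]].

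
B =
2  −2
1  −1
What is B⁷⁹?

[[2, −2], [1, −1]]

B² = B (a projection; rank 1, trace 1), so B⁷⁹ = B.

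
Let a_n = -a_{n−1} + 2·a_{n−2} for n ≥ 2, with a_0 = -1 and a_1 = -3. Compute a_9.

With companion matrix B = [[-1, 2], [1, 0]], [a_n, a_{n−1}]ᵀ = B·[a_{n−1}, a_{n−2}]ᵀ, so [a_9, a_8]ᵀ = B⁸·[a_1, a_0]ᵀ.
B⁸ = [[171, -170], [-85, 86]], giving [a_9, a_8]ᵀ = [[-343], [169]].

-343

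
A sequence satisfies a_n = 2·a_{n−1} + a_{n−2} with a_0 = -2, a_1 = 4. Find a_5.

With companion matrix C = [[2, 1], [1, 0]], [a_n, a_{n−1}]ᵀ = C·[a_{n−1}, a_{n−2}]ᵀ, so [a_5, a_4]ᵀ = C^4·[a_1, a_0]ᵀ.
C^4 = [[29, 12], [12, 5]], giving [a_5, a_4]ᵀ = [[92], [38]].

92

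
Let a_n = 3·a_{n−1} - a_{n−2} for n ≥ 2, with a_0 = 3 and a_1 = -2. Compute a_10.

-21282

With companion matrix T = [[3, -1], [1, 0]], [a_n, a_{n−1}]ᵀ = T·[a_{n−1}, a_{n−2}]ᵀ, so [a_10, a_9]ᵀ = T^9·[a_1, a_0]ᵀ.
T^9 = [[6765, -2584], [2584, -987]], giving [a_10, a_9]ᵀ = [[-21282], [-8129]].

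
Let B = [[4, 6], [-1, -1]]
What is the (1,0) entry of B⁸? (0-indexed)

-255

tr B = 3 and det B = 2, so the characteristic polynomial is λ² − (3)λ + (2) with roots 1 and 2.
Eigenvectors give P = [[-2, 3], [1, -1]] with P⁻¹ = [[1, 3], [1, 2]], and B = P·diag(1, 2)·P⁻¹.
Then B⁸ = P·diag(1, 256)·P⁻¹ = [[-2, 768], [1, -256]] · [[1, 3], [1, 2]] = [[766, 1530], [-255, -509]].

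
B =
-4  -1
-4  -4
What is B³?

[[-112, -52], [-208, -112]]

B² = [[20, 8], [32, 20]]
B³ = [[-112, -52], [-208, -112]]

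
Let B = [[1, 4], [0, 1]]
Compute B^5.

[[1, 20], [0, 1]]

B = I + N where N = [[0, 4], [0, 0]] is strictly upper-triangular, so N^2 = 0.
(I + N)^5 = I + 5·N = [[1, 20], [0, 1]].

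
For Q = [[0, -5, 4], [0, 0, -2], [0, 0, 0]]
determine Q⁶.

[[0, 0, 0], [0, 0, 0], [0, 0, 0]]

Q is strictly triangular, hence nilpotent: Q³ = 0, so Q⁶ = 0.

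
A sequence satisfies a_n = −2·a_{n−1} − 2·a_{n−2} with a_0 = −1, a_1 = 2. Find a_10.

With companion matrix B = [[−2, −2], [1, 0]], [a_n, a_{n−1}]ᵀ = B·[a_{n−1}, a_{n−2}]ᵀ, so [a_10, a_9]ᵀ = B⁹·[a_1, a_0]ᵀ.
B⁹ = [[−32, −32], [16, 0]], giving [a_10, a_9]ᵀ = [[−32], [32]].

−32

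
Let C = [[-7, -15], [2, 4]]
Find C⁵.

[[-187, -465], [62, 154]]

tr C = -3 and det C = 2, so the characteristic polynomial is λ² − (-3)λ + (2) with roots -1 and -2.
Eigenvectors give P = [[5, -3], [-2, 1]] with P⁻¹ = [[-1, -3], [-2, -5]], and C = P·diag(-1, -2)·P⁻¹.
Then C⁵ = P·diag(-1, -32)·P⁻¹ = [[-5, 96], [2, -32]] · [[-1, -3], [-2, -5]] = [[-187, -465], [62, 154]].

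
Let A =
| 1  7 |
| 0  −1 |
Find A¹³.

A² = I (check: tr A = 0 and det A = −1), so A¹³ = A since 13 is odd.

[[1, 7], [0, −1]]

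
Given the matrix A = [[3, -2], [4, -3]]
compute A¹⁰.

[[1, 0], [0, 1]]

A² = I (check: tr A = 0 and det A = -1), so A¹⁰ = I since 10 is even.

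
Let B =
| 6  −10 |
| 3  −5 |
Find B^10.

B² = B (a projection; rank 1, trace 1), so B^10 = B.

[[6, −10], [3, −5]]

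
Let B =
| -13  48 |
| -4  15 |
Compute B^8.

[[-19679, 78720], [-6560, 26241]]

tr B = 2 and det B = -3, so the characteristic polynomial is λ² − (2)λ + (-3) with roots 3 and -1.
Eigenvectors give P = [[3, 4], [1, 1]] with P⁻¹ = [[-1, 4], [1, -3]], and B = P·diag(3, -1)·P⁻¹.
Then B^8 = P·diag(6561, 1)·P⁻¹ = [[19683, 4], [6561, 1]] · [[-1, 4], [1, -3]] = [[-19679, 78720], [-6560, 26241]].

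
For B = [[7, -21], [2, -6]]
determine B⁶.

[[7, -21], [2, -6]]

B² = B (a projection; rank 1, trace 1), so B⁶ = B.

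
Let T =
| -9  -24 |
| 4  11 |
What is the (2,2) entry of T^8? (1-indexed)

tr T = 2 and det T = -3, so the characteristic polynomial is λ² − (2)λ + (-3) with roots 3 and -1.
Eigenvectors give P = [[-2, 3], [1, -1]] with P⁻¹ = [[1, 3], [1, 2]], and T = P·diag(3, -1)·P⁻¹.
Then T^8 = P·diag(6561, 1)·P⁻¹ = [[-13122, 3], [6561, -1]] · [[1, 3], [1, 2]] = [[-13119, -39360], [6560, 19681]].

19681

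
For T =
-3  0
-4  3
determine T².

[[9, 0], [0, 9]]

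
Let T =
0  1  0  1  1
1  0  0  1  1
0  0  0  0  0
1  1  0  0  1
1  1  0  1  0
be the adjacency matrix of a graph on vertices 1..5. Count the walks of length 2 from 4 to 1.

2

The number of length-2 walks from vertex 4 to vertex 1 is entry (4,1) of T², where T is the adjacency matrix.
T² = [[3, 2, 0, 2, 2], [2, 3, 0, 2, 2], [0, 0, 0, 0, 0], [2, 2, 0, 3, 2], [2, 2, 0, 2, 3]]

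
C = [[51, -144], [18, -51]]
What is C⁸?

[[6561, 0], [0, 6561]]

tr C = 0 and det C = -9, so the characteristic polynomial is λ² − (0)λ + (-9) with roots 3 and -3.
Eigenvectors give P = [[3, 8], [1, 3]] with P⁻¹ = [[3, -8], [-1, 3]], and C = P·diag(3, -3)·P⁻¹.
Then C⁸ = P·diag(6561, 6561)·P⁻¹ = [[19683, 52488], [6561, 19683]] · [[3, -8], [-1, 3]] = [[6561, 0], [0, 6561]].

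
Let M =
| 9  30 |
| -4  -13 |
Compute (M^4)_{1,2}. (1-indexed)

tr M = -4 and det M = 3, so the characteristic polynomial is λ² − (-4)λ + (3) with roots -1 and -3.
Eigenvectors give P = [[-3, -5], [1, 2]] with P⁻¹ = [[-2, -5], [1, 3]], and M = P·diag(-1, -3)·P⁻¹.
Then M^4 = P·diag(1, 81)·P⁻¹ = [[-3, -405], [1, 162]] · [[-2, -5], [1, 3]] = [[-399, -1200], [160, 481]].

-1200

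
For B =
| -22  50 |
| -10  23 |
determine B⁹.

[[-81292, 201950], [-40390, 100463]]

tr B = 1 and det B = -6, so the characteristic polynomial is λ² − (1)λ + (-6) with roots 3 and -2.
Eigenvectors give P = [[2, 5], [1, 2]] with P⁻¹ = [[-2, 5], [1, -2]], and B = P·diag(3, -2)·P⁻¹.
Then B⁹ = P·diag(19683, -512)·P⁻¹ = [[39366, -2560], [19683, -1024]] · [[-2, 5], [1, -2]] = [[-81292, 201950], [-40390, 100463]].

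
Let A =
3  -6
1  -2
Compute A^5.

[[3, -6], [1, -2]]

A² = A (a projection; rank 1, trace 1), so A^5 = A.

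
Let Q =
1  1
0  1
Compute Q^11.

Q = I + N where N = [[0, 1], [0, 0]] is strictly upper-triangular, so N^2 = 0.
(I + N)^11 = I + 11·N = [[1, 11], [0, 1]].

[[1, 11], [0, 1]]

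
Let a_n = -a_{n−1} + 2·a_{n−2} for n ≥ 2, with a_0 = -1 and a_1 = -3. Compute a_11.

-1367

With companion matrix T = [[-1, 2], [1, 0]], [a_n, a_{n−1}]ᵀ = T·[a_{n−1}, a_{n−2}]ᵀ, so [a_11, a_10]ᵀ = T^10·[a_1, a_0]ᵀ.
T^10 = [[683, -682], [-341, 342]], giving [a_11, a_10]ᵀ = [[-1367], [681]].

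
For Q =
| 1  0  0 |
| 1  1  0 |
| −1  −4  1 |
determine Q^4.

[[1, 0, 0], [4, 1, 0], [−28, −16, 1]]

Q = I + N where N = [[0, 0, 0], [1, 0, 0], [−1, −4, 0]] is strictly lower-triangular, so N^3 = 0.
(I + N)^4 = I + 4·N + 6·N^2 = [[1, 0, 0], [4, 1, 0], [−28, −16, 1]].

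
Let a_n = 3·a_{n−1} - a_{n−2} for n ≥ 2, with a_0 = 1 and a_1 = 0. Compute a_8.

-377

With companion matrix T = [[3, -1], [1, 0]], [a_n, a_{n−1}]ᵀ = T·[a_{n−1}, a_{n−2}]ᵀ, so [a_8, a_7]ᵀ = T⁷·[a_1, a_0]ᵀ.
T⁷ = [[987, -377], [377, -144]], giving [a_8, a_7]ᵀ = [[-377], [-144]].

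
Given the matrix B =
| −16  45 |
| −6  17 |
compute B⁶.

tr B = 1 and det B = −2, so the characteristic polynomial is λ² − (1)λ + (−2) with roots −1 and 2.
Eigenvectors give P = [[3, −5], [1, −2]] with P⁻¹ = [[2, −5], [1, −3]], and B = P·diag(−1, 2)·P⁻¹.
Then B⁶ = P·diag(1, 64)·P⁻¹ = [[3, −320], [1, −128]] · [[2, −5], [1, −3]] = [[−314, 945], [−126, 379]].

[[−314, 945], [−126, 379]]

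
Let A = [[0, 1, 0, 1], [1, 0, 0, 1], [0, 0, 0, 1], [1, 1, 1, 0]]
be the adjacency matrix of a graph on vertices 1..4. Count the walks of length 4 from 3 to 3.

3

The number of length-4 walks from vertex 3 to vertex 3 is entry (3,3) of A^4, where A is the adjacency matrix.
A^2 = [[2, 1, 1, 1], [1, 2, 1, 1], [1, 1, 1, 0], [1, 1, 0, 3]]
A^3 = [[2, 3, 1, 4], [3, 2, 1, 4], [1, 1, 0, 3], [4, 4, 3, 2]]
A^4 = [[7, 6, 4, 6], [6, 7, 4, 6], [4, 4, 3, 2], [6, 6, 2, 11]]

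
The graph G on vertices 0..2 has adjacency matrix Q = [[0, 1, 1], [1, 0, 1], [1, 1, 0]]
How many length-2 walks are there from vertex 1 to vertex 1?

2

The number of length-2 walks from vertex 1 to vertex 1 is entry (1,1) of Q², where Q is the adjacency matrix.
Q² = [[2, 1, 1], [1, 2, 1], [1, 1, 2]]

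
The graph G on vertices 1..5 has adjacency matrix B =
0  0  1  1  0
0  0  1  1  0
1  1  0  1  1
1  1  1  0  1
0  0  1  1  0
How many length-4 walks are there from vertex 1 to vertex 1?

The number of length-4 walks from vertex 1 to vertex 1 is entry (1,1) of B⁴, where B is the adjacency matrix.
B² = [[2, 2, 1, 1, 2], [2, 2, 1, 1, 2], [1, 1, 4, 3, 1], [1, 1, 3, 4, 1], [2, 2, 1, 1, 2]]
B³ = [[2, 2, 7, 7, 2], [2, 2, 7, 7, 2], [7, 7, 6, 7, 7], [7, 7, 7, 6, 7], [2, 2, 7, 7, 2]]
B⁴ = [[14, 14, 13, 13, 14], [14, 14, 13, 13, 14], [13, 13, 28, 27, 13], [13, 13, 27, 28, 13], [14, 14, 13, 13, 14]]

14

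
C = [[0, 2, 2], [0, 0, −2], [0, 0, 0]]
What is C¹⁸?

C is strictly triangular, hence nilpotent: C³ = 0, so C¹⁸ = 0.

[[0, 0, 0], [0, 0, 0], [0, 0, 0]]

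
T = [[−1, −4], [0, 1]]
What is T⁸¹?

T² = I (check: tr T = 0 and det T = −1), so T⁸¹ = T since 81 is odd.

[[−1, −4], [0, 1]]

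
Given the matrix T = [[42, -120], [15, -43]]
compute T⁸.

tr T = -1 and det T = -6, so the characteristic polynomial is λ² − (-1)λ + (-6) with roots 2 and -3.
Eigenvectors give P = [[3, -8], [1, -3]] with P⁻¹ = [[3, -8], [1, -3]], and T = P·diag(2, -3)·P⁻¹.
Then T⁸ = P·diag(256, 6561)·P⁻¹ = [[768, -52488], [256, -19683]] · [[3, -8], [1, -3]] = [[-50184, 151320], [-18915, 57001]].

[[-50184, 151320], [-18915, 57001]]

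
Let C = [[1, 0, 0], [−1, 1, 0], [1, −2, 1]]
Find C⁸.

[[1, 0, 0], [−8, 1, 0], [64, −16, 1]]

C = I + N where N = [[0, 0, 0], [−1, 0, 0], [1, −2, 0]] is strictly lower-triangular, so N³ = 0.
(I + N)⁸ = I + 8·N + 28·N² = [[1, 0, 0], [−8, 1, 0], [64, −16, 1]].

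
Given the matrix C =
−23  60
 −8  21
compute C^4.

[[481, −1200], [160, −399]]

tr C = −2 and det C = −3, so the characteristic polynomial is λ² − (−2)λ + (−3) with roots 1 and −3.
Eigenvectors give P = [[5, −3], [2, −1]] with P⁻¹ = [[−1, 3], [−2, 5]], and C = P·diag(1, −3)·P⁻¹.
Then C^4 = P·diag(1, 81)·P⁻¹ = [[5, −243], [2, −81]] · [[−1, 3], [−2, 5]] = [[481, −1200], [160, −399]].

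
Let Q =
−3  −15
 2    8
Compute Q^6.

[[−3261, −9975], [1330, 4054]]

tr Q = 5 and det Q = 6, so the characteristic polynomial is λ² − (5)λ + (6) with roots 3 and 2.
Eigenvectors give P = [[−5, −3], [2, 1]] with P⁻¹ = [[1, 3], [−2, −5]], and Q = P·diag(3, 2)·P⁻¹.
Then Q^6 = P·diag(729, 64)·P⁻¹ = [[−3645, −192], [1458, 64]] · [[1, 3], [−2, −5]] = [[−3261, −9975], [1330, 4054]].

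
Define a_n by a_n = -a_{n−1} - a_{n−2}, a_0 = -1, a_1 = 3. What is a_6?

-1

With companion matrix T = [[-1, -1], [1, 0]], [a_n, a_{n−1}]ᵀ = T·[a_{n−1}, a_{n−2}]ᵀ, so [a_6, a_5]ᵀ = T^5·[a_1, a_0]ᵀ.
T^5 = [[0, 1], [-1, -1]], giving [a_6, a_5]ᵀ = [[-1], [-2]].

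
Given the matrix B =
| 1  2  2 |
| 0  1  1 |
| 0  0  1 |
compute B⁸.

[[1, 16, 72], [0, 1, 8], [0, 0, 1]]

B = I + N where N = [[0, 2, 2], [0, 0, 1], [0, 0, 0]] is strictly upper-triangular, so N³ = 0.
(I + N)⁸ = I + 8·N + 28·N² = [[1, 16, 72], [0, 1, 8], [0, 0, 1]].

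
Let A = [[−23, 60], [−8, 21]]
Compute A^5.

tr A = −2 and det A = −3, so the characteristic polynomial is λ² − (−2)λ + (−3) with roots −3 and 1.
Eigenvectors give P = [[3, −5], [1, −2]] with P⁻¹ = [[2, −5], [1, −3]], and A = P·diag(−3, 1)·P⁻¹.
Then A^5 = P·diag(−243, 1)·P⁻¹ = [[−729, −5], [−243, −2]] · [[2, −5], [1, −3]] = [[−1463, 3660], [−488, 1221]].

[[−1463, 3660], [−488, 1221]]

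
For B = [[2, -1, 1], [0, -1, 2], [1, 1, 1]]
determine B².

[[5, 0, 1], [2, 3, 0], [3, -1, 4]]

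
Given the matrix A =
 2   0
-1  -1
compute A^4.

A^2 = [[4, 0], [-1, 1]]
A^3 = [[8, 0], [-3, -1]]
A^4 = [[16, 0], [-5, 1]]

[[16, 0], [-5, 1]]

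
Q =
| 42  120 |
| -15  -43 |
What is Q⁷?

[[18648, 55560], [-6945, -20707]]

tr Q = -1 and det Q = -6, so the characteristic polynomial is λ² − (-1)λ + (-6) with roots -3 and 2.
Eigenvectors give P = [[-8, -3], [3, 1]] with P⁻¹ = [[1, 3], [-3, -8]], and Q = P·diag(-3, 2)·P⁻¹.
Then Q⁷ = P·diag(-2187, 128)·P⁻¹ = [[17496, -384], [-6561, 128]] · [[1, 3], [-3, -8]] = [[18648, 55560], [-6945, -20707]].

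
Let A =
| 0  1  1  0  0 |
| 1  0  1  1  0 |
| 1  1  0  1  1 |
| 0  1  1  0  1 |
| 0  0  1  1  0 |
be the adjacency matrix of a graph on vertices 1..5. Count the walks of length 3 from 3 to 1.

The number of length-3 walks from vertex 3 to vertex 1 is entry (3,1) of A^3, where A is the adjacency matrix.
A^2 = [[2, 1, 1, 2, 1], [1, 3, 2, 1, 2], [1, 2, 4, 2, 1], [2, 1, 2, 3, 1], [1, 2, 1, 1, 2]]
A^3 = [[2, 5, 6, 3, 3], [5, 4, 7, 7, 3], [6, 7, 6, 7, 6], [3, 7, 7, 4, 5], [3, 3, 6, 5, 2]]

6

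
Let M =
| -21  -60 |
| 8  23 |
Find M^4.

[[-399, -1200], [160, 481]]

tr M = 2 and det M = -3, so the characteristic polynomial is λ² − (2)λ + (-3) with roots -1 and 3.
Eigenvectors give P = [[-3, -5], [1, 2]] with P⁻¹ = [[-2, -5], [1, 3]], and M = P·diag(-1, 3)·P⁻¹.
Then M^4 = P·diag(1, 81)·P⁻¹ = [[-3, -405], [1, 162]] · [[-2, -5], [1, 3]] = [[-399, -1200], [160, 481]].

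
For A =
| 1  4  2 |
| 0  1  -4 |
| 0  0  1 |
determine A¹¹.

[[1, 44, -858], [0, 1, -44], [0, 0, 1]]

A = I + N where N = [[0, 4, 2], [0, 0, -4], [0, 0, 0]] is strictly upper-triangular, so N³ = 0.
(I + N)¹¹ = I + 11·N + 55·N² = [[1, 44, -858], [0, 1, -44], [0, 0, 1]].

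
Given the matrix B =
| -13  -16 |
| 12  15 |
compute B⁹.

[[-59053, -78736], [59052, 78735]]

tr B = 2 and det B = -3, so the characteristic polynomial is λ² − (2)λ + (-3) with roots 3 and -1.
Eigenvectors give P = [[-1, 4], [1, -3]] with P⁻¹ = [[3, 4], [1, 1]], and B = P·diag(3, -1)·P⁻¹.
Then B⁹ = P·diag(19683, -1)·P⁻¹ = [[-19683, -4], [19683, 3]] · [[3, 4], [1, 1]] = [[-59053, -78736], [59052, 78735]].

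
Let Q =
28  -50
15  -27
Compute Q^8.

[[38086, -63050], [18915, -31269]]

tr Q = 1 and det Q = -6, so the characteristic polynomial is λ² − (1)λ + (-6) with roots -2 and 3.
Eigenvectors give P = [[-5, -2], [-3, -1]] with P⁻¹ = [[1, -2], [-3, 5]], and Q = P·diag(-2, 3)·P⁻¹.
Then Q^8 = P·diag(256, 6561)·P⁻¹ = [[-1280, -13122], [-768, -6561]] · [[1, -2], [-3, 5]] = [[38086, -63050], [18915, -31269]].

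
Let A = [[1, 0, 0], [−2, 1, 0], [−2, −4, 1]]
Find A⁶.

A = I + N where N = [[0, 0, 0], [−2, 0, 0], [−2, −4, 0]] is strictly lower-triangular, so N³ = 0.
(I + N)⁶ = I + 6·N + 15·N² = [[1, 0, 0], [−12, 1, 0], [108, −24, 1]].

[[1, 0, 0], [−12, 1, 0], [108, −24, 1]]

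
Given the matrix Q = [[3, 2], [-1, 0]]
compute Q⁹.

[[1023, 1022], [-511, -510]]

tr Q = 3 and det Q = 2, so the characteristic polynomial is λ² − (3)λ + (2) with roots 1 and 2.
Eigenvectors give P = [[1, -2], [-1, 1]] with P⁻¹ = [[-1, -2], [-1, -1]], and Q = P·diag(1, 2)·P⁻¹.
Then Q⁹ = P·diag(1, 512)·P⁻¹ = [[1, -1024], [-1, 512]] · [[-1, -2], [-1, -1]] = [[1023, 1022], [-511, -510]].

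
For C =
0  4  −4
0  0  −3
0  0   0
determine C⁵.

C is strictly triangular, hence nilpotent: C³ = 0, so C⁵ = 0.

[[0, 0, 0], [0, 0, 0], [0, 0, 0]]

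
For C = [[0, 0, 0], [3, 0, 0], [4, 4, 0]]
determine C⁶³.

C is strictly triangular, hence nilpotent: C³ = 0, so C⁶³ = 0.

[[0, 0, 0], [0, 0, 0], [0, 0, 0]]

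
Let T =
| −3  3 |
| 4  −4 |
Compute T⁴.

[[1029, −1029], [−1372, 1372]]

T² = [[21, −21], [−28, 28]]
T³ = [[−147, 147], [196, −196]]
T⁴ = [[1029, −1029], [−1372, 1372]]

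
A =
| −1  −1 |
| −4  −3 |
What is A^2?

[[5, 4], [16, 13]]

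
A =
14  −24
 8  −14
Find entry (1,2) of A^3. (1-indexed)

tr A = 0 and det A = −4, so the characteristic polynomial is λ² − (0)λ + (−4) with roots −2 and 2.
Eigenvectors give P = [[−3, 2], [−2, 1]] with P⁻¹ = [[1, −2], [2, −3]], and A = P·diag(−2, 2)·P⁻¹.
Then A^3 = P·diag(−8, 8)·P⁻¹ = [[24, 16], [16, 8]] · [[1, −2], [2, −3]] = [[56, −96], [32, −56]].

−96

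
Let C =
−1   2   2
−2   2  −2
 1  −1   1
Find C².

[[−1, 0, −4], [−4, 2, −10], [2, −1, 5]]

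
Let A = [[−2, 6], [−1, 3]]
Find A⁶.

A² = A (a projection; rank 1, trace 1), so A⁶ = A.

[[−2, 6], [−1, 3]]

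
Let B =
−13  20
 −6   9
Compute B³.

tr B = −4 and det B = 3, so the characteristic polynomial is λ² − (−4)λ + (3) with roots −1 and −3.
Eigenvectors give P = [[5, 2], [3, 1]] with P⁻¹ = [[−1, 2], [3, −5]], and B = P·diag(−1, −3)·P⁻¹.
Then B³ = P·diag(−1, −27)·P⁻¹ = [[−5, −54], [−3, −27]] · [[−1, 2], [3, −5]] = [[−157, 260], [−78, 129]].

[[−157, 260], [−78, 129]]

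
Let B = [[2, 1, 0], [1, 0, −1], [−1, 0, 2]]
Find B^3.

B^2 = [[5, 2, −1], [3, 1, −2], [−4, −1, 4]]
B^3 = [[13, 5, −4], [9, 3, −5], [−13, −4, 9]]

[[13, 5, −4], [9, 3, −5], [−13, −4, 9]]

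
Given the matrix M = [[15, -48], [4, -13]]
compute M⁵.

[[975, -2928], [244, -733]]

tr M = 2 and det M = -3, so the characteristic polynomial is λ² − (2)λ + (-3) with roots -1 and 3.
Eigenvectors give P = [[-3, -4], [-1, -1]] with P⁻¹ = [[1, -4], [-1, 3]], and M = P·diag(-1, 3)·P⁻¹.
Then M⁵ = P·diag(-1, 243)·P⁻¹ = [[3, -972], [1, -243]] · [[1, -4], [-1, 3]] = [[975, -2928], [244, -733]].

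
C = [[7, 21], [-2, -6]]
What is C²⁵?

[[7, 21], [-2, -6]]

C² = C (a projection; rank 1, trace 1), so C²⁵ = C.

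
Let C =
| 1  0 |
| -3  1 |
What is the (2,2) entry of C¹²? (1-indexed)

C = I + N where N = [[0, 0], [-3, 0]] is strictly lower-triangular, so N² = 0.
(I + N)¹² = I + 12·N = [[1, 0], [-36, 1]].

1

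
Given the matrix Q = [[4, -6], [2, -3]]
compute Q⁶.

[[4, -6], [2, -3]]

Q² = Q (a projection; rank 1, trace 1), so Q⁶ = Q.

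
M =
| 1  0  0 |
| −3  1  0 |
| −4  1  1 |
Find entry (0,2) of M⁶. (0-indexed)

M = I + N where N = [[0, 0, 0], [−3, 0, 0], [−4, 1, 0]] is strictly lower-triangular, so N³ = 0.
(I + N)⁶ = I + 6·N + 15·N² = [[1, 0, 0], [−18, 1, 0], [−69, 6, 1]].

0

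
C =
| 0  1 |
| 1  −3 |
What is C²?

[[1, −3], [−3, 10]]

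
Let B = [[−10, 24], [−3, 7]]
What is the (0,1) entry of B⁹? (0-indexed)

12264

tr B = −3 and det B = 2, so the characteristic polynomial is λ² − (−3)λ + (2) with roots −1 and −2.
Eigenvectors give P = [[−8, 3], [−3, 1]] with P⁻¹ = [[1, −3], [3, −8]], and B = P·diag(−1, −2)·P⁻¹.
Then B⁹ = P·diag(−1, −512)·P⁻¹ = [[8, −1536], [3, −512]] · [[1, −3], [3, −8]] = [[−4600, 12264], [−1533, 4087]].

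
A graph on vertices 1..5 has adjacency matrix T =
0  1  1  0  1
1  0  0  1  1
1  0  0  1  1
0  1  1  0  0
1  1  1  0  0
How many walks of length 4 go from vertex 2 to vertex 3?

20

The number of length-4 walks from vertex 2 to vertex 3 is entry (2,3) of T⁴, where T is the adjacency matrix.
T² = [[3, 1, 1, 2, 2], [1, 3, 3, 0, 1], [1, 3, 3, 0, 1], [2, 0, 0, 2, 2], [2, 1, 1, 2, 3]]
T³ = [[4, 7, 7, 2, 5], [7, 2, 2, 6, 7], [7, 2, 2, 6, 7], [2, 6, 6, 0, 2], [5, 7, 7, 2, 4]]
T⁴ = [[19, 11, 11, 14, 18], [11, 20, 20, 4, 11], [11, 20, 20, 4, 11], [14, 4, 4, 12, 14], [18, 11, 11, 14, 19]]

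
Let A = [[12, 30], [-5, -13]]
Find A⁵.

tr A = -1 and det A = -6, so the characteristic polynomial is λ² − (-1)λ + (-6) with roots 2 and -3.
Eigenvectors give P = [[-3, 2], [1, -1]] with P⁻¹ = [[-1, -2], [-1, -3]], and A = P·diag(2, -3)·P⁻¹.
Then A⁵ = P·diag(32, -243)·P⁻¹ = [[-96, -486], [32, 243]] · [[-1, -2], [-1, -3]] = [[582, 1650], [-275, -793]].

[[582, 1650], [-275, -793]]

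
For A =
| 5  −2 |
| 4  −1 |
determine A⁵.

tr A = 4 and det A = 3, so the characteristic polynomial is λ² − (4)λ + (3) with roots 1 and 3.
Eigenvectors give P = [[−1, 1], [−2, 1]] with P⁻¹ = [[1, −1], [2, −1]], and A = P·diag(1, 3)·P⁻¹.
Then A⁵ = P·diag(1, 243)·P⁻¹ = [[−1, 243], [−2, 243]] · [[1, −1], [2, −1]] = [[485, −242], [484, −241]].

[[485, −242], [484, −241]]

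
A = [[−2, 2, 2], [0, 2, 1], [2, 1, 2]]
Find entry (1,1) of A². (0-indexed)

5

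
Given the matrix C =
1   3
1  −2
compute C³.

C² = [[4, −3], [−1, 7]]
C³ = [[1, 18], [6, −17]]

[[1, 18], [6, −17]]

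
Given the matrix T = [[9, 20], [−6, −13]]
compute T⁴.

tr T = −4 and det T = 3, so the characteristic polynomial is λ² − (−4)λ + (3) with roots −3 and −1.
Eigenvectors give P = [[−5, −2], [3, 1]] with P⁻¹ = [[1, 2], [−3, −5]], and T = P·diag(−3, −1)·P⁻¹.
Then T⁴ = P·diag(81, 1)·P⁻¹ = [[−405, −2], [243, 1]] · [[1, 2], [−3, −5]] = [[−399, −800], [240, 481]].

[[−399, −800], [240, 481]]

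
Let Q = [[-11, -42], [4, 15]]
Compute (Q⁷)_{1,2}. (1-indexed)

tr Q = 4 and det Q = 3, so the characteristic polynomial is λ² − (4)λ + (3) with roots 3 and 1.
Eigenvectors give P = [[-3, 7], [1, -2]] with P⁻¹ = [[2, 7], [1, 3]], and Q = P·diag(3, 1)·P⁻¹.
Then Q⁷ = P·diag(2187, 1)·P⁻¹ = [[-6561, 7], [2187, -2]] · [[2, 7], [1, 3]] = [[-13115, -45906], [4372, 15303]].

-45906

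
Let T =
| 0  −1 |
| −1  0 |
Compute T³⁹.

T² = I (check: tr T = 0 and det T = −1), so T³⁹ = T since 39 is odd.

[[0, −1], [−1, 0]]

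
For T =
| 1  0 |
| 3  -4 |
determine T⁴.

[[1, 0], [-153, 256]]

T² = [[1, 0], [-9, 16]]
T³ = [[1, 0], [39, -64]]
T⁴ = [[1, 0], [-153, 256]]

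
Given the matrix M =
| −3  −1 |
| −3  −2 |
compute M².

[[12, 5], [15, 7]]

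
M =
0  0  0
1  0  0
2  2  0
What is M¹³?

M is strictly triangular, hence nilpotent: M³ = 0, so M¹³ = 0.

[[0, 0, 0], [0, 0, 0], [0, 0, 0]]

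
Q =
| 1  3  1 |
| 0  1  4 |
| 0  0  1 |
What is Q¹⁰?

Q = I + N where N = [[0, 3, 1], [0, 0, 4], [0, 0, 0]] is strictly upper-triangular, so N³ = 0.
(I + N)¹⁰ = I + 10·N + 45·N² = [[1, 30, 550], [0, 1, 40], [0, 0, 1]].

[[1, 30, 550], [0, 1, 40], [0, 0, 1]]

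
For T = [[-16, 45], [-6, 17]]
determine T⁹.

[[-2566, 7695], [-1026, 3077]]

tr T = 1 and det T = -2, so the characteristic polynomial is λ² − (1)λ + (-2) with roots 2 and -1.
Eigenvectors give P = [[-5, 3], [-2, 1]] with P⁻¹ = [[1, -3], [2, -5]], and T = P·diag(2, -1)·P⁻¹.
Then T⁹ = P·diag(512, -1)·P⁻¹ = [[-2560, -3], [-1024, -1]] · [[1, -3], [2, -5]] = [[-2566, 7695], [-1026, 3077]].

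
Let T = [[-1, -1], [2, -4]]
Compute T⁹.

[[18659, -19171], [38342, -38854]]

tr T = -5 and det T = 6, so the characteristic polynomial is λ² − (-5)λ + (6) with roots -2 and -3.
Eigenvectors give P = [[1, -1], [1, -2]] with P⁻¹ = [[2, -1], [1, -1]], and T = P·diag(-2, -3)·P⁻¹.
Then T⁹ = P·diag(-512, -19683)·P⁻¹ = [[-512, 19683], [-512, 39366]] · [[2, -1], [1, -1]] = [[18659, -19171], [38342, -38854]].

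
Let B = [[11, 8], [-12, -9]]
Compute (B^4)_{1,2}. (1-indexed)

tr B = 2 and det B = -3, so the characteristic polynomial is λ² − (2)λ + (-3) with roots -1 and 3.
Eigenvectors give P = [[-2, -1], [3, 1]] with P⁻¹ = [[1, 1], [-3, -2]], and B = P·diag(-1, 3)·P⁻¹.
Then B^4 = P·diag(1, 81)·P⁻¹ = [[-2, -81], [3, 81]] · [[1, 1], [-3, -2]] = [[241, 160], [-240, -159]].

160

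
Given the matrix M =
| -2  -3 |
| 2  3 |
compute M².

[[-2, -3], [2, 3]]

M² = M (a projection; rank 1, trace 1), so M² = M.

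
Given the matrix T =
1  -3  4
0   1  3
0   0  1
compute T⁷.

T = I + N where N = [[0, -3, 4], [0, 0, 3], [0, 0, 0]] is strictly upper-triangular, so N³ = 0.
(I + N)⁷ = I + 7·N + 21·N² = [[1, -21, -161], [0, 1, 21], [0, 0, 1]].

[[1, -21, -161], [0, 1, 21], [0, 0, 1]]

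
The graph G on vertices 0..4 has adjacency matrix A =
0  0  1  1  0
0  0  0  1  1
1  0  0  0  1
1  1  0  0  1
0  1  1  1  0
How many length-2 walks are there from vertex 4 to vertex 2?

0

The number of length-2 walks from vertex 4 to vertex 2 is entry (4,2) of A², where A is the adjacency matrix.
A² = [[2, 1, 0, 0, 2], [1, 2, 1, 1, 1], [0, 1, 2, 2, 0], [0, 1, 2, 3, 1], [2, 1, 0, 1, 3]]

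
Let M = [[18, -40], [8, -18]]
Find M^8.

tr M = 0 and det M = -4, so the characteristic polynomial is λ² − (0)λ + (-4) with roots 2 and -2.
Eigenvectors give P = [[5, 2], [2, 1]] with P⁻¹ = [[1, -2], [-2, 5]], and M = P·diag(2, -2)·P⁻¹.
Then M^8 = P·diag(256, 256)·P⁻¹ = [[1280, 512], [512, 256]] · [[1, -2], [-2, 5]] = [[256, 0], [0, 256]].

[[256, 0], [0, 256]]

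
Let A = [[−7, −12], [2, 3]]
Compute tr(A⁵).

−244

tr A = −4 and det A = 3, so the characteristic polynomial is λ² − (−4)λ + (3) with roots −3 and −1.
Eigenvectors give P = [[3, −2], [−1, 1]] with P⁻¹ = [[1, 2], [1, 3]], and A = P·diag(−3, −1)·P⁻¹.
Then A⁵ = P·diag(−243, −1)·P⁻¹ = [[−729, 2], [243, −1]] · [[1, 2], [1, 3]] = [[−727, −1452], [242, 483]].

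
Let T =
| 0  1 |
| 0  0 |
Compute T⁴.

T is strictly triangular, hence nilpotent: T² = 0, so T⁴ = 0.

[[0, 0], [0, 0]]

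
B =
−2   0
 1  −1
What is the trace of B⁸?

tr B = −3 and det B = 2, so the characteristic polynomial is λ² − (−3)λ + (2) with roots −1 and −2.
Eigenvectors give P = [[0, −1], [1, 1]] with P⁻¹ = [[1, 1], [−1, 0]], and B = P·diag(−1, −2)·P⁻¹.
Then B⁸ = P·diag(1, 256)·P⁻¹ = [[0, −256], [1, 256]] · [[1, 1], [−1, 0]] = [[256, 0], [−255, 1]].

257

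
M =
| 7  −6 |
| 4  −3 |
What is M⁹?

[[59047, −59046], [39364, −39363]]

tr M = 4 and det M = 3, so the characteristic polynomial is λ² − (4)λ + (3) with roots 3 and 1.
Eigenvectors give P = [[3, 1], [2, 1]] with P⁻¹ = [[1, −1], [−2, 3]], and M = P·diag(3, 1)·P⁻¹.
Then M⁹ = P·diag(19683, 1)·P⁻¹ = [[59049, 1], [39366, 1]] · [[1, −1], [−2, 3]] = [[59047, −59046], [39364, −39363]].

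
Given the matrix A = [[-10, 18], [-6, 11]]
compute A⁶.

[[-188, 378], [-126, 253]]

tr A = 1 and det A = -2, so the characteristic polynomial is λ² − (1)λ + (-2) with roots -1 and 2.
Eigenvectors give P = [[-2, 3], [-1, 2]] with P⁻¹ = [[-2, 3], [-1, 2]], and A = P·diag(-1, 2)·P⁻¹.
Then A⁶ = P·diag(1, 64)·P⁻¹ = [[-2, 192], [-1, 128]] · [[-2, 3], [-1, 2]] = [[-188, 378], [-126, 253]].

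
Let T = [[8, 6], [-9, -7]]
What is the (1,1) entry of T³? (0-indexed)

tr T = 1 and det T = -2, so the characteristic polynomial is λ² − (1)λ + (-2) with roots -1 and 2.
Eigenvectors give P = [[2, 1], [-3, -1]] with P⁻¹ = [[-1, -1], [3, 2]], and T = P·diag(-1, 2)·P⁻¹.
Then T³ = P·diag(-1, 8)·P⁻¹ = [[-2, 8], [3, -8]] · [[-1, -1], [3, 2]] = [[26, 18], [-27, -19]].

-19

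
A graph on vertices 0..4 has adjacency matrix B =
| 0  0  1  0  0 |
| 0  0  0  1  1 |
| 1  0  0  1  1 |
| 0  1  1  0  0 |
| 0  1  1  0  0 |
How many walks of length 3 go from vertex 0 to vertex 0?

0

The number of length-3 walks from vertex 0 to vertex 0 is entry (0,0) of B³, where B is the adjacency matrix.
B² = [[1, 0, 0, 1, 1], [0, 2, 2, 0, 0], [0, 2, 3, 0, 0], [1, 0, 0, 2, 2], [1, 0, 0, 2, 2]]
B³ = [[0, 2, 3, 0, 0], [2, 0, 0, 4, 4], [3, 0, 0, 5, 5], [0, 4, 5, 0, 0], [0, 4, 5, 0, 0]]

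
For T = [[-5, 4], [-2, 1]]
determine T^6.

[[1457, -1456], [728, -727]]

tr T = -4 and det T = 3, so the characteristic polynomial is λ² − (-4)λ + (3) with roots -1 and -3.
Eigenvectors give P = [[-1, 2], [-1, 1]] with P⁻¹ = [[1, -2], [1, -1]], and T = P·diag(-1, -3)·P⁻¹.
Then T^6 = P·diag(1, 729)·P⁻¹ = [[-1, 1458], [-1, 729]] · [[1, -2], [1, -1]] = [[1457, -1456], [728, -727]].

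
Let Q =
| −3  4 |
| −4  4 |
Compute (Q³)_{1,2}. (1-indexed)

−12

Q² = [[−7, 4], [−4, 0]]
Q³ = [[5, −12], [12, −16]]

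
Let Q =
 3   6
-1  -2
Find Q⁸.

[[3, 6], [-1, -2]]

Q² = Q (a projection; rank 1, trace 1), so Q⁸ = Q.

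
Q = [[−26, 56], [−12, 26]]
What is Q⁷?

tr Q = 0 and det Q = −4, so the characteristic polynomial is λ² − (0)λ + (−4) with roots −2 and 2.
Eigenvectors give P = [[−7, −2], [−3, −1]] with P⁻¹ = [[−1, 2], [3, −7]], and Q = P·diag(−2, 2)·P⁻¹.
Then Q⁷ = P·diag(−128, 128)·P⁻¹ = [[896, −256], [384, −128]] · [[−1, 2], [3, −7]] = [[−1664, 3584], [−768, 1664]].

[[−1664, 3584], [−768, 1664]]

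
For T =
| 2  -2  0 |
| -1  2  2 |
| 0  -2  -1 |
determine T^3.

[[20, -20, -12], [-10, 8, 2], [6, -2, -1]]

T^2 = [[6, -8, -4], [-4, 2, 2], [2, -2, -3]]
T^3 = [[20, -20, -12], [-10, 8, 2], [6, -2, -1]]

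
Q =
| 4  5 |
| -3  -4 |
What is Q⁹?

Q² = I (check: tr Q = 0 and det Q = -1), so Q⁹ = Q since 9 is odd.

[[4, 5], [-3, -4]]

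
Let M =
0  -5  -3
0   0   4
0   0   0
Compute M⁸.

[[0, 0, 0], [0, 0, 0], [0, 0, 0]]

M is strictly triangular, hence nilpotent: M³ = 0, so M⁸ = 0.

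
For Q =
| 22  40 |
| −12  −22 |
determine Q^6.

[[64, 0], [0, 64]]

tr Q = 0 and det Q = −4, so the characteristic polynomial is λ² − (0)λ + (−4) with roots −2 and 2.
Eigenvectors give P = [[5, −2], [−3, 1]] with P⁻¹ = [[−1, −2], [−3, −5]], and Q = P·diag(−2, 2)·P⁻¹.
Then Q^6 = P·diag(64, 64)·P⁻¹ = [[320, −128], [−192, 64]] · [[−1, −2], [−3, −5]] = [[64, 0], [0, 64]].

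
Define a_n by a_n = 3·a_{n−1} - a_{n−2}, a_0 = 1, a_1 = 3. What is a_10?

With companion matrix M = [[3, -1], [1, 0]], [a_n, a_{n−1}]ᵀ = M·[a_{n−1}, a_{n−2}]ᵀ, so [a_10, a_9]ᵀ = M⁹·[a_1, a_0]ᵀ.
M⁹ = [[6765, -2584], [2584, -987]], giving [a_10, a_9]ᵀ = [[17711], [6765]].

17711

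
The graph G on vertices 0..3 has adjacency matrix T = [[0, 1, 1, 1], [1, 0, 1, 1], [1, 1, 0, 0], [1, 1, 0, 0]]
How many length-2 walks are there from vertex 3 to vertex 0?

The number of length-2 walks from vertex 3 to vertex 0 is entry (3,0) of T², where T is the adjacency matrix.
T² = [[3, 2, 1, 1], [2, 3, 1, 1], [1, 1, 2, 2], [1, 1, 2, 2]]

1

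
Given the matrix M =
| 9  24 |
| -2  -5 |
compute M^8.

tr M = 4 and det M = 3, so the characteristic polynomial is λ² − (4)λ + (3) with roots 3 and 1.
Eigenvectors give P = [[4, -3], [-1, 1]] with P⁻¹ = [[1, 3], [1, 4]], and M = P·diag(3, 1)·P⁻¹.
Then M^8 = P·diag(6561, 1)·P⁻¹ = [[26244, -3], [-6561, 1]] · [[1, 3], [1, 4]] = [[26241, 78720], [-6560, -19679]].

[[26241, 78720], [-6560, -19679]]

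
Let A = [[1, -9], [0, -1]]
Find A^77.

[[1, -9], [0, -1]]

A² = I (check: tr A = 0 and det A = -1), so A^77 = A since 77 is odd.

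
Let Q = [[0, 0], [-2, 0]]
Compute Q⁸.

Q is strictly triangular, hence nilpotent: Q² = 0, so Q⁸ = 0.

[[0, 0], [0, 0]]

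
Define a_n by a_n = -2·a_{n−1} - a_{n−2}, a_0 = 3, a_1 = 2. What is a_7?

With companion matrix M = [[-2, -1], [1, 0]], [a_n, a_{n−1}]ᵀ = M·[a_{n−1}, a_{n−2}]ᵀ, so [a_7, a_6]ᵀ = M^6·[a_1, a_0]ᵀ.
M^6 = [[7, 6], [-6, -5]], giving [a_7, a_6]ᵀ = [[32], [-27]].

32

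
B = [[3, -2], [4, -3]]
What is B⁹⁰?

[[1, 0], [0, 1]]

B² = I (check: tr B = 0 and det B = -1), so B⁹⁰ = I since 90 is even.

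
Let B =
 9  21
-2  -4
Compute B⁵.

tr B = 5 and det B = 6, so the characteristic polynomial is λ² − (5)λ + (6) with roots 3 and 2.
Eigenvectors give P = [[-7, -3], [2, 1]] with P⁻¹ = [[-1, -3], [2, 7]], and B = P·diag(3, 2)·P⁻¹.
Then B⁵ = P·diag(243, 32)·P⁻¹ = [[-1701, -96], [486, 32]] · [[-1, -3], [2, 7]] = [[1509, 4431], [-422, -1234]].

[[1509, 4431], [-422, -1234]]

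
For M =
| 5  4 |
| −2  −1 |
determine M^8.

[[13121, 13120], [−6560, −6559]]

tr M = 4 and det M = 3, so the characteristic polynomial is λ² − (4)λ + (3) with roots 1 and 3.
Eigenvectors give P = [[−1, 2], [1, −1]] with P⁻¹ = [[1, 2], [1, 1]], and M = P·diag(1, 3)·P⁻¹.
Then M^8 = P·diag(1, 6561)·P⁻¹ = [[−1, 13122], [1, −6561]] · [[1, 2], [1, 1]] = [[13121, 13120], [−6560, −6559]].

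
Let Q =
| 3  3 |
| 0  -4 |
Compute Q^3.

[[27, 39], [0, -64]]

Q^2 = [[9, -3], [0, 16]]
Q^3 = [[27, 39], [0, -64]]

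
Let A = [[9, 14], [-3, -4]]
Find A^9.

tr A = 5 and det A = 6, so the characteristic polynomial is λ² − (5)λ + (6) with roots 2 and 3.
Eigenvectors give P = [[-2, 7], [1, -3]] with P⁻¹ = [[3, 7], [1, 2]], and A = P·diag(2, 3)·P⁻¹.
Then A^9 = P·diag(512, 19683)·P⁻¹ = [[-1024, 137781], [512, -59049]] · [[3, 7], [1, 2]] = [[134709, 268394], [-57513, -114514]].

[[134709, 268394], [-57513, -114514]]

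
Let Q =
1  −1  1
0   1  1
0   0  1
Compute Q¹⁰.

Q = I + N where N = [[0, −1, 1], [0, 0, 1], [0, 0, 0]] is strictly upper-triangular, so N³ = 0.
(I + N)¹⁰ = I + 10·N + 45·N² = [[1, −10, −35], [0, 1, 10], [0, 0, 1]].

[[1, −10, −35], [0, 1, 10], [0, 0, 1]]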